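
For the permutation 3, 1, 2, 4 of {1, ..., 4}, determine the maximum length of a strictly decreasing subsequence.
2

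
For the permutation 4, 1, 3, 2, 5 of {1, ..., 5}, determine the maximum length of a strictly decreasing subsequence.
3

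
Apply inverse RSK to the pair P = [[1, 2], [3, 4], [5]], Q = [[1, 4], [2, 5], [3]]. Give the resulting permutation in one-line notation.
5 3 1 4 2

Reverse the RSK construction: for i from n down to 1, find the cell of Q containing i, remove the entry at that cell from P, and reverse-bump it up through P; the value ejected from row 1 is w(i).

Step i=5: Q has 5 at row 2, column 2; remove 4 from row 2 of P and reverse-bump: 4 enters row 1 and ejects 2. So w(5) = 2. P is now [[1, 4], [3], [5]].
Step i=4: Q has 4 at row 1, column 2; remove that cell from P, ejecting 4. So w(4) = 4. P is now [[1], [3], [5]].
Step i=3: Q has 3 at row 3, column 1; remove 5 from row 3 of P and reverse-bump: 5 enters row 2 and ejects 3; 3 enters row 1 and ejects 1. So w(3) = 1. P is now [[3], [5]].
Step i=2: Q has 2 at row 2, column 1; remove 5 from row 2 of P and reverse-bump: 5 enters row 1 and ejects 3. So w(2) = 3. P is now [[5]].
Step i=1: Q has 1 at row 1, column 1; remove that cell from P, ejecting 5. So w(1) = 5. P is now [].

So w = 5 3 1 4 2.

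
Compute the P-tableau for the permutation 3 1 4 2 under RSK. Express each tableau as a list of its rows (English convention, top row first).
P = [[1, 2], [3, 4]]

Insert 3: appended to row 1. P = [[3]].
Insert 1: 1 bumps 3 from row 1; 3 starts row 2. P = [[1], [3]].
Insert 4: appended to row 1. P = [[1, 4], [3]].
Insert 2: 2 bumps 4 from row 1; 4 appends to row 2. P = [[1, 2], [3, 4]].

So P = [[1, 2], [3, 4]].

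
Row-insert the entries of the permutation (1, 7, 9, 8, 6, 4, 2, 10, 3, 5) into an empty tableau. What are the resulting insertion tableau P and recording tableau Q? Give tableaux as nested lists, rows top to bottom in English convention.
Insert each entry of the permutation into P by Schensted row insertion, recording in Q the position of each new cell.

Insert 1: appended to row 1. P = [[1]], Q = [[1]].
Insert 7: appended to row 1. P = [[1, 7]], Q = [[1, 2]].
Insert 9: appended to row 1. P = [[1, 7, 9]], Q = [[1, 2, 3]].
Insert 8: 8 bumps 9 from row 1; 9 starts row 2. P = [[1, 7, 8], [9]], Q = [[1, 2, 3], [4]].
Insert 6: 6 bumps 7 from row 1; 7 bumps 9 from row 2; 9 starts row 3. P = [[1, 6, 8], [7], [9]], Q = [[1, 2, 3], [4], [5]].
Insert 4: 4 bumps 6 from row 1; 6 bumps 7 from row 2; 7 bumps 9 from row 3; 9 starts row 4. P = [[1, 4, 8], [6], [7], [9]], Q = [[1, 2, 3], [4], [5], [6]].
Insert 2: 2 bumps 4 from row 1; 4 bumps 6 from row 2; 6 bumps 7 from row 3; 7 bumps 9 from row 4; 9 starts row 5. P = [[1, 2, 8], [4], [6], [7], [9]], Q = [[1, 2, 3], [4], [5], [6], [7]].
Insert 10: appended to row 1. P = [[1, 2, 8, 10], [4], [6], [7], [9]], Q = [[1, 2, 3, 8], [4], [5], [6], [7]].
Insert 3: 3 bumps 8 from row 1; 8 appends to row 2. P = [[1, 2, 3, 10], [4, 8], [6], [7], [9]], Q = [[1, 2, 3, 8], [4, 9], [5], [6], [7]].
Insert 5: 5 bumps 10 from row 1; 10 appends to row 2. P = [[1, 2, 3, 5], [4, 8, 10], [6], [7], [9]], Q = [[1, 2, 3, 8], [4, 9, 10], [5], [6], [7]].

So P = [[1, 2, 3, 5], [4, 8, 10], [6], [7], [9]], Q = [[1, 2, 3, 8], [4, 9, 10], [5], [6], [7]].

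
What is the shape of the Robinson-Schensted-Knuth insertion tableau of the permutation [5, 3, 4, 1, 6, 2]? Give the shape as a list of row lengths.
[3, 2, 1]

RSK row insertion gives P = [[1, 2, 6], [3, 4], [5]], which has shape [3, 2, 1].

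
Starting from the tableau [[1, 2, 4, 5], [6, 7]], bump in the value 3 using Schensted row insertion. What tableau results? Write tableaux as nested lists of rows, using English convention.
[[1, 2, 3, 5], [4, 7], [6]]

In row 1, 3 replaces 4 (the leftmost entry greater than 3); 4 is bumped to row 2. In row 2, 4 replaces 6 (the leftmost entry greater than 4); 6 is bumped to row 3. 6 starts a new row 3. The new tableau is [[1, 2, 3, 5], [4, 7], [6]].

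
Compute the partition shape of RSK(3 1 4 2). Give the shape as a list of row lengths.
[2, 2]

Row-insert each entry into an empty tableau.

After inserting 3: P = [[3]].
After inserting 1: P = [[1], [3]].
After inserting 4: P = [[1, 4], [3]].
After inserting 2: P = [[1, 2], [3, 4]].

The final insertion tableau P = [[1, 2], [3, 4]] has shape [2, 2].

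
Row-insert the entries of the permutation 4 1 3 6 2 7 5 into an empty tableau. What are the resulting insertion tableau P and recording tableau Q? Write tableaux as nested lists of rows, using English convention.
P = [[1, 2, 5, 7], [3, 6], [4]], Q = [[1, 3, 4, 6], [2, 7], [5]]

Insert each entry of the permutation into P by Schensted row insertion, recording in Q the position of each new cell.

Insert 4: appended to row 1. P = [[4]], Q = [[1]].
Insert 1: 1 bumps 4 from row 1; 4 starts row 2. P = [[1], [4]], Q = [[1], [2]].
Insert 3: appended to row 1. P = [[1, 3], [4]], Q = [[1, 3], [2]].
Insert 6: appended to row 1. P = [[1, 3, 6], [4]], Q = [[1, 3, 4], [2]].
Insert 2: 2 bumps 3 from row 1; 3 bumps 4 from row 2; 4 starts row 3. P = [[1, 2, 6], [3], [4]], Q = [[1, 3, 4], [2], [5]].
Insert 7: appended to row 1. P = [[1, 2, 6, 7], [3], [4]], Q = [[1, 3, 4, 6], [2], [5]].
Insert 5: 5 bumps 6 from row 1; 6 appends to row 2. P = [[1, 2, 5, 7], [3, 6], [4]], Q = [[1, 3, 4, 6], [2, 7], [5]].

So P = [[1, 2, 5, 7], [3, 6], [4]], Q = [[1, 3, 4, 6], [2, 7], [5]].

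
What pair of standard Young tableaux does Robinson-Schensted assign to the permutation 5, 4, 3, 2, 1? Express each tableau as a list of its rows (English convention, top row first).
P = [[1], [2], [3], [4], [5]], Q = [[1], [2], [3], [4], [5]]

Insert each entry of the permutation into P by Schensted row insertion, recording in Q the position of each new cell.

Insert 5: appended to row 1. P = [[5]].
Insert 4: 4 bumps 5 from row 1; 5 starts row 2. P = [[4], [5]].
Insert 3: 3 bumps 4 from row 1; 4 bumps 5 from row 2; 5 starts row 3. P = [[3], [4], [5]].
Insert 2: 2 bumps 3 from row 1; 3 bumps 4 from row 2; 4 bumps 5 from row 3; 5 starts row 4. P = [[2], [3], [4], [5]].
Insert 1: 1 bumps 2 from row 1; 2 bumps 3 from row 2; 3 bumps 4 from row 3; 4 bumps 5 from row 4; 5 starts row 5. P = [[1], [2], [3], [4], [5]].

So P = [[1], [2], [3], [4], [5]], Q = [[1], [2], [3], [4], [5]].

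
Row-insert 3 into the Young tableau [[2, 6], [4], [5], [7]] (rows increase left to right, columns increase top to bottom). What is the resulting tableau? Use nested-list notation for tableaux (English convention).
In row 1, 3 replaces 6 (the leftmost entry greater than 3); 6 is bumped to row 2. 6 is appended to row 2. The new tableau is [[2, 3], [4, 6], [5], [7]].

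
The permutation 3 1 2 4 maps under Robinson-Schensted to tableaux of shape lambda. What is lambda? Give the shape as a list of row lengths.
RSK row insertion gives P = [[1, 2, 4], [3]], which has shape [3, 1].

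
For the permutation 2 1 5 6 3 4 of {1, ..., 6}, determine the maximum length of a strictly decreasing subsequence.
2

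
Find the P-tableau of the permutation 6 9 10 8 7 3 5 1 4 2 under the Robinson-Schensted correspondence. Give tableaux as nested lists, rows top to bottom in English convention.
P = [[1, 2, 10], [3, 4], [5, 7], [6], [8], [9]]

Insert 6: appended to row 1. P = [[6]].
Insert 9: appended to row 1. P = [[6, 9]].
Insert 10: appended to row 1. P = [[6, 9, 10]].
Insert 8: 8 bumps 9 from row 1; 9 starts row 2. P = [[6, 8, 10], [9]].
Insert 7: 7 bumps 8 from row 1; 8 bumps 9 from row 2; 9 starts row 3. P = [[6, 7, 10], [8], [9]].
Insert 3: 3 bumps 6 from row 1; 6 bumps 8 from row 2; 8 bumps 9 from row 3; 9 starts row 4. P = [[3, 7, 10], [6], [8], [9]].
Insert 5: 5 bumps 7 from row 1; 7 appends to row 2. P = [[3, 5, 10], [6, 7], [8], [9]].
Insert 1: 1 bumps 3 from row 1; 3 bumps 6 from row 2; 6 bumps 8 from row 3; 8 bumps 9 from row 4; 9 starts row 5. P = [[1, 5, 10], [3, 7], [6], [8], [9]].
Insert 4: 4 bumps 5 from row 1; 5 bumps 7 from row 2; 7 appends to row 3. P = [[1, 4, 10], [3, 5], [6, 7], [8], [9]].
Insert 2: 2 bumps 4 from row 1; 4 bumps 5 from row 2; 5 bumps 6 from row 3; 6 bumps 8 from row 4; 8 bumps 9 from row 5; 9 starts row 6. P = [[1, 2, 10], [3, 4], [5, 7], [6], [8], [9]].

So P = [[1, 2, 10], [3, 4], [5, 7], [6], [8], [9]].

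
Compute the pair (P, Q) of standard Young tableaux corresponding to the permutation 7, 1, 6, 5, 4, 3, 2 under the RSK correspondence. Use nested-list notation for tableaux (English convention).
Insert each entry of the permutation into P by Schensted row insertion, recording in Q the position of each new cell.

After inserting 7: P = [[7]].
After inserting 1: P = [[1], [7]].
After inserting 6: P = [[1, 6], [7]].
After inserting 5: P = [[1, 5], [6], [7]].
After inserting 4: P = [[1, 4], [5], [6], [7]].
After inserting 3: P = [[1, 3], [4], [5], [6], [7]].
After inserting 2: P = [[1, 2], [3], [4], [5], [6], [7]].

So P = [[1, 2], [3], [4], [5], [6], [7]], Q = [[1, 3], [2], [4], [5], [6], [7]].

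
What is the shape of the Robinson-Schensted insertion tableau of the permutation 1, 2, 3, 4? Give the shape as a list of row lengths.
[4]

Row-insert each entry into an empty tableau.

After inserting 1: P = [[1]].
After inserting 2: P = [[1, 2]].
After inserting 3: P = [[1, 2, 3]].
After inserting 4: P = [[1, 2, 3, 4]].

The final insertion tableau P = [[1, 2, 3, 4]] has shape [4].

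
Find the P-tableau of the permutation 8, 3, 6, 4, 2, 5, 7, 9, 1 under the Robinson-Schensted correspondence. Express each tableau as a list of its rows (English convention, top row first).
P = [[1, 4, 5, 7, 9], [2], [3], [6], [8]]

Insert 8: appended to row 1. P = [[8]].
Insert 3: 3 bumps 8 from row 1; 8 starts row 2. P = [[3], [8]].
Insert 6: appended to row 1. P = [[3, 6], [8]].
Insert 4: 4 bumps 6 from row 1; 6 bumps 8 from row 2; 8 starts row 3. P = [[3, 4], [6], [8]].
Insert 2: 2 bumps 3 from row 1; 3 bumps 6 from row 2; 6 bumps 8 from row 3; 8 starts row 4. P = [[2, 4], [3], [6], [8]].
Insert 5: appended to row 1. P = [[2, 4, 5], [3], [6], [8]].
Insert 7: appended to row 1. P = [[2, 4, 5, 7], [3], [6], [8]].
Insert 9: appended to row 1. P = [[2, 4, 5, 7, 9], [3], [6], [8]].
Insert 1: 1 bumps 2 from row 1; 2 bumps 3 from row 2; 3 bumps 6 from row 3; 6 bumps 8 from row 4; 8 starts row 5. P = [[1, 4, 5, 7, 9], [2], [3], [6], [8]].

So P = [[1, 4, 5, 7, 9], [2], [3], [6], [8]].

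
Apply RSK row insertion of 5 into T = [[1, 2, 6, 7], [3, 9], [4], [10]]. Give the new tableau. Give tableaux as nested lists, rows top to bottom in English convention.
In row 1, 5 replaces 6 (the leftmost entry greater than 5); 6 is bumped to row 2. In row 2, 6 replaces 9 (the leftmost entry greater than 6); 9 is bumped to row 3. 9 is appended to row 3. The new tableau is [[1, 2, 5, 7], [3, 6], [4, 9], [10]].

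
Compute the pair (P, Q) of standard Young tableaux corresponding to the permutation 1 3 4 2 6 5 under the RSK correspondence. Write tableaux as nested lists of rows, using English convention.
P = [[1, 2, 4, 5], [3, 6]], Q = [[1, 2, 3, 5], [4, 6]]

Insert each entry of the permutation into P by Schensted row insertion, recording in Q the position of each new cell.

After inserting 1: P = [[1]].
After inserting 3: P = [[1, 3]].
After inserting 4: P = [[1, 3, 4]].
After inserting 2: P = [[1, 2, 4], [3]].
After inserting 6: P = [[1, 2, 4, 6], [3]].
After inserting 5: P = [[1, 2, 4, 5], [3, 6]].

So P = [[1, 2, 4, 5], [3, 6]], Q = [[1, 2, 3, 5], [4, 6]].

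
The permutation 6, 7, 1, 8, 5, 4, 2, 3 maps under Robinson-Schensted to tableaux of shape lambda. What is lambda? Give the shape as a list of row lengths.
[3, 3, 1, 1]

Row-insert each entry into an empty tableau.

After inserting 6: P = [[6]].
After inserting 7: P = [[6, 7]].
After inserting 1: P = [[1, 7], [6]].
After inserting 8: P = [[1, 7, 8], [6]].
After inserting 5: P = [[1, 5, 8], [6, 7]].
After inserting 4: P = [[1, 4, 8], [5, 7], [6]].
After inserting 2: P = [[1, 2, 8], [4, 7], [5], [6]].
After inserting 3: P = [[1, 2, 3], [4, 7, 8], [5], [6]].

The final insertion tableau P = [[1, 2, 3], [4, 7, 8], [5], [6]] has shape [3, 3, 1, 1].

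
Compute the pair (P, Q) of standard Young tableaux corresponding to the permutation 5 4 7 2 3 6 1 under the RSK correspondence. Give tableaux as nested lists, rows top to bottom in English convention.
P = [[1, 3, 6], [2, 7], [4], [5]], Q = [[1, 3, 6], [2, 5], [4], [7]]

Insert each entry of the permutation into P by Schensted row insertion, recording in Q the position of each new cell.

Insert 5: appended to row 1. P = [[5]].
Insert 4: 4 bumps 5 from row 1; 5 starts row 2. P = [[4], [5]].
Insert 7: appended to row 1. P = [[4, 7], [5]].
Insert 2: 2 bumps 4 from row 1; 4 bumps 5 from row 2; 5 starts row 3. P = [[2, 7], [4], [5]].
Insert 3: 3 bumps 7 from row 1; 7 appends to row 2. P = [[2, 3], [4, 7], [5]].
Insert 6: appended to row 1. P = [[2, 3, 6], [4, 7], [5]].
Insert 1: 1 bumps 2 from row 1; 2 bumps 4 from row 2; 4 bumps 5 from row 3; 5 starts row 4. P = [[1, 3, 6], [2, 7], [4], [5]].

So P = [[1, 3, 6], [2, 7], [4], [5]], Q = [[1, 3, 6], [2, 5], [4], [7]].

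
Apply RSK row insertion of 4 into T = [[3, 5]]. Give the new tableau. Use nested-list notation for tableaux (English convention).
[[3, 4], [5]]

In row 1, 4 replaces 5 (the leftmost entry greater than 4); 5 is bumped to row 2. 5 starts a new row 2. The new tableau is [[3, 4], [5]].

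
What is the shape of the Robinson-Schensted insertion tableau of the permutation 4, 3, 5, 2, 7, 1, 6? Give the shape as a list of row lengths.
[3, 2, 1, 1]

Row-insert each entry into an empty tableau.

After inserting 4: P = [[4]].
After inserting 3: P = [[3], [4]].
After inserting 5: P = [[3, 5], [4]].
After inserting 2: P = [[2, 5], [3], [4]].
After inserting 7: P = [[2, 5, 7], [3], [4]].
After inserting 1: P = [[1, 5, 7], [2], [3], [4]].
After inserting 6: P = [[1, 5, 6], [2, 7], [3], [4]].

The final insertion tableau P = [[1, 5, 6], [2, 7], [3], [4]] has shape [3, 2, 1, 1].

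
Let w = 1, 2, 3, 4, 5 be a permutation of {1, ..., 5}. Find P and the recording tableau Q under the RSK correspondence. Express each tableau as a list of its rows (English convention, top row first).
P = [[1, 2, 3, 4, 5]], Q = [[1, 2, 3, 4, 5]]

Insert each entry of the permutation into P by Schensted row insertion, recording in Q the position of each new cell.

Insert 1: appended to row 1. P = [[1]].
Insert 2: appended to row 1. P = [[1, 2]].
Insert 3: appended to row 1. P = [[1, 2, 3]].
Insert 4: appended to row 1. P = [[1, 2, 3, 4]].
Insert 5: appended to row 1. P = [[1, 2, 3, 4, 5]].

So P = [[1, 2, 3, 4, 5]], Q = [[1, 2, 3, 4, 5]].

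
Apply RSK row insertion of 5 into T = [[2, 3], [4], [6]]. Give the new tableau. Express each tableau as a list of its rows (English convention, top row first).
5 is larger than every entry of row 1, so it is appended to row 1. The new tableau is [[2, 3, 5], [4], [6]].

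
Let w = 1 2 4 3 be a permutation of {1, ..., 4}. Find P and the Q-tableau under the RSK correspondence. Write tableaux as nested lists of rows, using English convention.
Insert each entry of the permutation into P by Schensted row insertion, recording in Q the position of each new cell.

Insert 1: appended to row 1. P = [[1]].
Insert 2: appended to row 1. P = [[1, 2]].
Insert 4: appended to row 1. P = [[1, 2, 4]].
Insert 3: 3 bumps 4 from row 1; 4 starts row 2. P = [[1, 2, 3], [4]].

So P = [[1, 2, 3], [4]], Q = [[1, 2, 3], [4]].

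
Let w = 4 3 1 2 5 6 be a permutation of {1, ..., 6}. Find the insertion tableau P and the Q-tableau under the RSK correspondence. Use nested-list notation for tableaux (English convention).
P = [[1, 2, 5, 6], [3], [4]], Q = [[1, 4, 5, 6], [2], [3]]

Insert each entry of the permutation into P by Schensted row insertion, recording in Q the position of each new cell.

Insert 4: appended to row 1. P = [[4]].
Insert 3: 3 bumps 4 from row 1; 4 starts row 2. P = [[3], [4]].
Insert 1: 1 bumps 3 from row 1; 3 bumps 4 from row 2; 4 starts row 3. P = [[1], [3], [4]].
Insert 2: appended to row 1. P = [[1, 2], [3], [4]].
Insert 5: appended to row 1. P = [[1, 2, 5], [3], [4]].
Insert 6: appended to row 1. P = [[1, 2, 5, 6], [3], [4]].

So P = [[1, 2, 5, 6], [3], [4]], Q = [[1, 4, 5, 6], [2], [3]].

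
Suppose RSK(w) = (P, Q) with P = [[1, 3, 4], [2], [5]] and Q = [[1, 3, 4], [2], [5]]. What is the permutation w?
Reverse the RSK construction: for i from n down to 1, find the cell of Q containing i, remove the entry at that cell from P, and reverse-bump it up through P; the value ejected from row 1 is w(i).

Step i=5: Q has 5 at row 3, column 1; remove 5 from row 3 of P and reverse-bump: 5 enters row 2 and ejects 2; 2 enters row 1 and ejects 1. So w(5) = 1. P is now [[2, 3, 4], [5]].
Step i=4: Q has 4 at row 1, column 3; remove that cell from P, ejecting 4. So w(4) = 4. P is now [[2, 3], [5]].
Step i=3: Q has 3 at row 1, column 2; remove that cell from P, ejecting 3. So w(3) = 3. P is now [[2], [5]].
Step i=2: Q has 2 at row 2, column 1; remove 5 from row 2 of P and reverse-bump: 5 enters row 1 and ejects 2. So w(2) = 2. P is now [[5]].
Step i=1: Q has 1 at row 1, column 1; remove that cell from P, ejecting 5. So w(1) = 5. P is now [].

So w = 5 2 3 4 1.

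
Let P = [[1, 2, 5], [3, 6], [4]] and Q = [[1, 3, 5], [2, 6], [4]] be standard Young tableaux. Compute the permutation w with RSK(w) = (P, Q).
4 1 3 2 6 5

Reverse the RSK construction: for i from n down to 1, find the cell of Q containing i, remove the entry at that cell from P, and reverse-bump it up through P; the value ejected from row 1 is w(i).

Step i=6: Q has 6 at row 2, column 2; remove 6 from row 2 of P and reverse-bump: 6 enters row 1 and ejects 5. So w(6) = 5. P is now [[1, 2, 6], [3], [4]].
Step i=5: Q has 5 at row 1, column 3; remove that cell from P, ejecting 6. So w(5) = 6. P is now [[1, 2], [3], [4]].
Step i=4: Q has 4 at row 3, column 1; remove 4 from row 3 of P and reverse-bump: 4 enters row 2 and ejects 3; 3 enters row 1 and ejects 2. So w(4) = 2. P is now [[1, 3], [4]].
Step i=3: Q has 3 at row 1, column 2; remove that cell from P, ejecting 3. So w(3) = 3. P is now [[1], [4]].
Step i=2: Q has 2 at row 2, column 1; remove 4 from row 2 of P and reverse-bump: 4 enters row 1 and ejects 1. So w(2) = 1. P is now [[4]].
Step i=1: Q has 1 at row 1, column 1; remove that cell from P, ejecting 4. So w(1) = 4. P is now [].

So w = 4 1 3 2 6 5.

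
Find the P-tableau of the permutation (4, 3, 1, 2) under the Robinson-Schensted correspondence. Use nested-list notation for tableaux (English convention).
P = [[1, 2], [3], [4]]

Insert 4: appended to row 1. P = [[4]].
Insert 3: 3 bumps 4 from row 1; 4 starts row 2. P = [[3], [4]].
Insert 1: 1 bumps 3 from row 1; 3 bumps 4 from row 2; 4 starts row 3. P = [[1], [3], [4]].
Insert 2: appended to row 1. P = [[1, 2], [3], [4]].

So P = [[1, 2], [3], [4]].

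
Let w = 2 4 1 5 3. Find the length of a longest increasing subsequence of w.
3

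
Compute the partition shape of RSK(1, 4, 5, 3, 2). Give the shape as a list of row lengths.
[3, 1, 1]

Row-insert each entry into an empty tableau.

After inserting 1: P = [[1]].
After inserting 4: P = [[1, 4]].
After inserting 5: P = [[1, 4, 5]].
After inserting 3: P = [[1, 3, 5], [4]].
After inserting 2: P = [[1, 2, 5], [3], [4]].

The final insertion tableau P = [[1, 2, 5], [3], [4]] has shape [3, 1, 1].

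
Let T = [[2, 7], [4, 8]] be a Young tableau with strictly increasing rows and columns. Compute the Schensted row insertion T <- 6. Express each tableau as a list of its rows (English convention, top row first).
[[2, 6], [4, 7], [8]]

In row 1, 6 replaces 7 (the leftmost entry greater than 6); 7 is bumped to row 2. In row 2, 7 replaces 8 (the leftmost entry greater than 7); 8 is bumped to row 3. 8 starts a new row 3. The new tableau is [[2, 6], [4, 7], [8]].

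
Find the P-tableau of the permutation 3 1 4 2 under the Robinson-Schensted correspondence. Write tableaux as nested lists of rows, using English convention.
Insert 3: appended to row 1. P = [[3]].
Insert 1: 1 bumps 3 from row 1; 3 starts row 2. P = [[1], [3]].
Insert 4: appended to row 1. P = [[1, 4], [3]].
Insert 2: 2 bumps 4 from row 1; 4 appends to row 2. P = [[1, 2], [3, 4]].

So P = [[1, 2], [3, 4]].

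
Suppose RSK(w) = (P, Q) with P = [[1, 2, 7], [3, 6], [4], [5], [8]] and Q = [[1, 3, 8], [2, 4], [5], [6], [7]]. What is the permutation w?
5 1 8 6 4 3 2 7

Reverse RSK: for i = n, n-1, ..., 1, locate i in Q, remove the corresponding corner cell from P, and reverse-bump its entry up through P; the value ejected from row 1 is w(i).

So w = 5 1 8 6 4 3 2 7.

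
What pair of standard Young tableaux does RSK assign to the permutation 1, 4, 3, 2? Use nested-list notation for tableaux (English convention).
P = [[1, 2], [3], [4]], Q = [[1, 2], [3], [4]]

Insert each entry of the permutation into P by Schensted row insertion, recording in Q the position of each new cell.

Insert 1: appended to row 1. P = [[1]].
Insert 4: appended to row 1. P = [[1, 4]].
Insert 3: 3 bumps 4 from row 1; 4 starts row 2. P = [[1, 3], [4]].
Insert 2: 2 bumps 3 from row 1; 3 bumps 4 from row 2; 4 starts row 3. P = [[1, 2], [3], [4]].

So P = [[1, 2], [3], [4]], Q = [[1, 2], [3], [4]].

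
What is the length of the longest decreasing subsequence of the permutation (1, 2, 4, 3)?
2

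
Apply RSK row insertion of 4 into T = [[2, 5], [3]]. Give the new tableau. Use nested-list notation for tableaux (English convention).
[[2, 4], [3, 5]]

In row 1, 4 replaces 5 (the leftmost entry greater than 4); 5 is bumped to row 2. 5 is appended to row 2. The new tableau is [[2, 4], [3, 5]].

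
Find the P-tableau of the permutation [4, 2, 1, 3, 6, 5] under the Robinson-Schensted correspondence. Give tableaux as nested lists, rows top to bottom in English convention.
After inserting 4: P = [[4]].
After inserting 2: P = [[2], [4]].
After inserting 1: P = [[1], [2], [4]].
After inserting 3: P = [[1, 3], [2], [4]].
After inserting 6: P = [[1, 3, 6], [2], [4]].
After inserting 5: P = [[1, 3, 5], [2, 6], [4]].

So P = [[1, 3, 5], [2, 6], [4]].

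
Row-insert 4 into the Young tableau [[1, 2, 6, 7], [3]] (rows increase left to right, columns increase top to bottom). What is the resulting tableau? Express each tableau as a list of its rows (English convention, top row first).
In row 1, 4 replaces 6 (the leftmost entry greater than 4); 6 is bumped to row 2. 6 is appended to row 2. The new tableau is [[1, 2, 4, 7], [3, 6]].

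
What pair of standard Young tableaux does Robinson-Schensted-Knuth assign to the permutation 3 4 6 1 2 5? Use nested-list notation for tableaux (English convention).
P = [[1, 2, 5], [3, 4, 6]], Q = [[1, 2, 3], [4, 5, 6]]

Insert each entry of the permutation into P by Schensted row insertion, recording in Q the position of each new cell.

After inserting 3: P = [[3]].
After inserting 4: P = [[3, 4]].
After inserting 6: P = [[3, 4, 6]].
After inserting 1: P = [[1, 4, 6], [3]].
After inserting 2: P = [[1, 2, 6], [3, 4]].
After inserting 5: P = [[1, 2, 5], [3, 4, 6]].

So P = [[1, 2, 5], [3, 4, 6]], Q = [[1, 2, 3], [4, 5, 6]].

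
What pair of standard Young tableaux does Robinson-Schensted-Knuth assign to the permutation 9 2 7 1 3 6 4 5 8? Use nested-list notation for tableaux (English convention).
P = [[1, 3, 4, 5, 8], [2, 6], [7], [9]], Q = [[1, 3, 6, 8, 9], [2, 5], [4], [7]]

Insert each entry of the permutation into P by Schensted row insertion, recording in Q the position of each new cell.

After inserting 9: P = [[9]].
After inserting 2: P = [[2], [9]].
After inserting 7: P = [[2, 7], [9]].
After inserting 1: P = [[1, 7], [2], [9]].
After inserting 3: P = [[1, 3], [2, 7], [9]].
After inserting 6: P = [[1, 3, 6], [2, 7], [9]].
After inserting 4: P = [[1, 3, 4], [2, 6], [7], [9]].
After inserting 5: P = [[1, 3, 4, 5], [2, 6], [7], [9]].
After inserting 8: P = [[1, 3, 4, 5, 8], [2, 6], [7], [9]].

So P = [[1, 3, 4, 5, 8], [2, 6], [7], [9]], Q = [[1, 3, 6, 8, 9], [2, 5], [4], [7]].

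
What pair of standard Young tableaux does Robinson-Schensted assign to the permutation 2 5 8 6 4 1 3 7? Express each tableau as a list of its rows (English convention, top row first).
P = [[1, 3, 6, 7], [2, 4], [5], [8]], Q = [[1, 2, 3, 8], [4, 7], [5], [6]]

Insert each entry of the permutation into P by Schensted row insertion, recording in Q the position of each new cell.

Insert 2: appended to row 1. P = [[2]], Q = [[1]].
Insert 5: appended to row 1. P = [[2, 5]], Q = [[1, 2]].
Insert 8: appended to row 1. P = [[2, 5, 8]], Q = [[1, 2, 3]].
Insert 6: 6 bumps 8 from row 1; 8 starts row 2. P = [[2, 5, 6], [8]], Q = [[1, 2, 3], [4]].
Insert 4: 4 bumps 5 from row 1; 5 bumps 8 from row 2; 8 starts row 3. P = [[2, 4, 6], [5], [8]], Q = [[1, 2, 3], [4], [5]].
Insert 1: 1 bumps 2 from row 1; 2 bumps 5 from row 2; 5 bumps 8 from row 3; 8 starts row 4. P = [[1, 4, 6], [2], [5], [8]], Q = [[1, 2, 3], [4], [5], [6]].
Insert 3: 3 bumps 4 from row 1; 4 appends to row 2. P = [[1, 3, 6], [2, 4], [5], [8]], Q = [[1, 2, 3], [4, 7], [5], [6]].
Insert 7: appended to row 1. P = [[1, 3, 6, 7], [2, 4], [5], [8]], Q = [[1, 2, 3, 8], [4, 7], [5], [6]].

So P = [[1, 3, 6, 7], [2, 4], [5], [8]], Q = [[1, 2, 3, 8], [4, 7], [5], [6]].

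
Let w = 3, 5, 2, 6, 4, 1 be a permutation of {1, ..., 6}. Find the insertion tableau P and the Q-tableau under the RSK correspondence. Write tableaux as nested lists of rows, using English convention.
Insert each entry of the permutation into P by Schensted row insertion, recording in Q the position of each new cell.

Insert 3: appended to row 1. P = [[3]], Q = [[1]].
Insert 5: appended to row 1. P = [[3, 5]], Q = [[1, 2]].
Insert 2: 2 bumps 3 from row 1; 3 starts row 2. P = [[2, 5], [3]], Q = [[1, 2], [3]].
Insert 6: appended to row 1. P = [[2, 5, 6], [3]], Q = [[1, 2, 4], [3]].
Insert 4: 4 bumps 5 from row 1; 5 appends to row 2. P = [[2, 4, 6], [3, 5]], Q = [[1, 2, 4], [3, 5]].
Insert 1: 1 bumps 2 from row 1; 2 bumps 3 from row 2; 3 starts row 3. P = [[1, 4, 6], [2, 5], [3]], Q = [[1, 2, 4], [3, 5], [6]].

So P = [[1, 4, 6], [2, 5], [3]], Q = [[1, 2, 4], [3, 5], [6]].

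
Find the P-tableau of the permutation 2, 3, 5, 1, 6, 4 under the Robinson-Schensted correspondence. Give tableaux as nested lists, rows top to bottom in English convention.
After inserting 2: P = [[2]].
After inserting 3: P = [[2, 3]].
After inserting 5: P = [[2, 3, 5]].
After inserting 1: P = [[1, 3, 5], [2]].
After inserting 6: P = [[1, 3, 5, 6], [2]].
After inserting 4: P = [[1, 3, 4, 6], [2, 5]].

So P = [[1, 3, 4, 6], [2, 5]].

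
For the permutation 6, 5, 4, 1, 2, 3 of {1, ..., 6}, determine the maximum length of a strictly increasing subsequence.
3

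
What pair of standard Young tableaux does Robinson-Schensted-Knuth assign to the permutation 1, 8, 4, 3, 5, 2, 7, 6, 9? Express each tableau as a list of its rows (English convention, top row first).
Insert each entry of the permutation into P by Schensted row insertion, recording in Q the position of each new cell.

Insert 1: appended to row 1. P = [[1]].
Insert 8: appended to row 1. P = [[1, 8]].
Insert 4: 4 bumps 8 from row 1; 8 starts row 2. P = [[1, 4], [8]].
Insert 3: 3 bumps 4 from row 1; 4 bumps 8 from row 2; 8 starts row 3. P = [[1, 3], [4], [8]].
Insert 5: appended to row 1. P = [[1, 3, 5], [4], [8]].
Insert 2: 2 bumps 3 from row 1; 3 bumps 4 from row 2; 4 bumps 8 from row 3; 8 starts row 4. P = [[1, 2, 5], [3], [4], [8]].
Insert 7: appended to row 1. P = [[1, 2, 5, 7], [3], [4], [8]].
Insert 6: 6 bumps 7 from row 1; 7 appends to row 2. P = [[1, 2, 5, 6], [3, 7], [4], [8]].
Insert 9: appended to row 1. P = [[1, 2, 5, 6, 9], [3, 7], [4], [8]].

So P = [[1, 2, 5, 6, 9], [3, 7], [4], [8]], Q = [[1, 2, 5, 7, 9], [3, 8], [4], [6]].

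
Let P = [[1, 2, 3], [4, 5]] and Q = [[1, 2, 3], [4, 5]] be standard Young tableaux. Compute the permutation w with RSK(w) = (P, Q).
Reverse the RSK construction: for i from n down to 1, find the cell of Q containing i, remove the entry at that cell from P, and reverse-bump it up through P; the value ejected from row 1 is w(i).

Step i=5: Q has 5 at row 2, column 2; remove 5 from row 2 of P and reverse-bump: 5 enters row 1 and ejects 3. So w(5) = 3. P is now [[1, 2, 5], [4]].
Step i=4: Q has 4 at row 2, column 1; remove 4 from row 2 of P and reverse-bump: 4 enters row 1 and ejects 2. So w(4) = 2. P is now [[1, 4, 5]].
Step i=3: Q has 3 at row 1, column 3; remove that cell from P, ejecting 5. So w(3) = 5. P is now [[1, 4]].
Step i=2: Q has 2 at row 1, column 2; remove that cell from P, ejecting 4. So w(2) = 4. P is now [[1]].
Step i=1: Q has 1 at row 1, column 1; remove that cell from P, ejecting 1. So w(1) = 1. P is now [].

So w = 1 4 5 2 3.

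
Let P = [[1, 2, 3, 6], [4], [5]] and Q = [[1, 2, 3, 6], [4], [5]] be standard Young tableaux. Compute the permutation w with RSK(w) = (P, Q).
1 2 5 4 3 6

Reverse the RSK construction: for i from n down to 1, find the cell of Q containing i, remove the entry at that cell from P, and reverse-bump it up through P; the value ejected from row 1 is w(i).

Step i=6: Q has 6 at row 1, column 4; remove that cell from P, ejecting 6. So w(6) = 6. P is now [[1, 2, 3], [4], [5]].
Step i=5: Q has 5 at row 3, column 1; remove 5 from row 3 of P and reverse-bump: 5 enters row 2 and ejects 4; 4 enters row 1 and ejects 3. So w(5) = 3. P is now [[1, 2, 4], [5]].
Step i=4: Q has 4 at row 2, column 1; remove 5 from row 2 of P and reverse-bump: 5 enters row 1 and ejects 4. So w(4) = 4. P is now [[1, 2, 5]].
Step i=3: Q has 3 at row 1, column 3; remove that cell from P, ejecting 5. So w(3) = 5. P is now [[1, 2]].
Step i=2: Q has 2 at row 1, column 2; remove that cell from P, ejecting 2. So w(2) = 2. P is now [[1]].
Step i=1: Q has 1 at row 1, column 1; remove that cell from P, ejecting 1. So w(1) = 1. P is now [].

So w = 1 2 5 4 3 6.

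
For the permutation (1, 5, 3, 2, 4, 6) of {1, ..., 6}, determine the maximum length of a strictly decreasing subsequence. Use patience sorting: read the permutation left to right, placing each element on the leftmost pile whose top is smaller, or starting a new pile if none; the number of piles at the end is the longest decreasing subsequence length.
3

1: new pile. tops = [1]
5: onto pile 1 (replacing 1). tops = [5]
3: new pile. tops = [5, 3]
2: new pile. tops = [5, 3, 2]
4: onto pile 2 (replacing 3). tops = [5, 4, 2]
6: onto pile 1 (replacing 5). tops = [6, 4, 2]

3 piles, so the longest decreasing subsequence has length 3.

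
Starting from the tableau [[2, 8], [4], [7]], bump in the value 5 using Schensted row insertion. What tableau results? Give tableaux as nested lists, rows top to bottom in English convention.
[[2, 5], [4, 8], [7]]

In row 1, 5 replaces 8 (the leftmost entry greater than 5); 8 is bumped to row 2. 8 is appended to row 2. The new tableau is [[2, 5], [4, 8], [7]].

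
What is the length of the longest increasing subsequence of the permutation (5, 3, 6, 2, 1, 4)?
2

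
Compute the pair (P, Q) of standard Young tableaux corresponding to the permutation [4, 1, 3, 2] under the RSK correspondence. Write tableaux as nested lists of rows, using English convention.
Insert each entry of the permutation into P by Schensted row insertion, recording in Q the position of each new cell.

Insert 4: appended to row 1. P = [[4]].
Insert 1: 1 bumps 4 from row 1; 4 starts row 2. P = [[1], [4]].
Insert 3: appended to row 1. P = [[1, 3], [4]].
Insert 2: 2 bumps 3 from row 1; 3 bumps 4 from row 2; 4 starts row 3. P = [[1, 2], [3], [4]].

So P = [[1, 2], [3], [4]], Q = [[1, 3], [2], [4]].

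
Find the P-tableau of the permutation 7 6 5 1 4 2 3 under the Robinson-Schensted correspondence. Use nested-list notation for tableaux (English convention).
P = [[1, 2, 3], [4], [5], [6], [7]]

Insert 7: appended to row 1. P = [[7]].
Insert 6: 6 bumps 7 from row 1; 7 starts row 2. P = [[6], [7]].
Insert 5: 5 bumps 6 from row 1; 6 bumps 7 from row 2; 7 starts row 3. P = [[5], [6], [7]].
Insert 1: 1 bumps 5 from row 1; 5 bumps 6 from row 2; 6 bumps 7 from row 3; 7 starts row 4. P = [[1], [5], [6], [7]].
Insert 4: appended to row 1. P = [[1, 4], [5], [6], [7]].
Insert 2: 2 bumps 4 from row 1; 4 bumps 5 from row 2; 5 bumps 6 from row 3; 6 bumps 7 from row 4; 7 starts row 5. P = [[1, 2], [4], [5], [6], [7]].
Insert 3: appended to row 1. P = [[1, 2, 3], [4], [5], [6], [7]].

So P = [[1, 2, 3], [4], [5], [6], [7]].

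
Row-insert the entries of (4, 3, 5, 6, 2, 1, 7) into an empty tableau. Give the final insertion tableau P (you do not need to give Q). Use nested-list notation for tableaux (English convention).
P = [[1, 5, 6, 7], [2], [3], [4]]

Insert 4: appended to row 1. P = [[4]].
Insert 3: 3 bumps 4 from row 1; 4 starts row 2. P = [[3], [4]].
Insert 5: appended to row 1. P = [[3, 5], [4]].
Insert 6: appended to row 1. P = [[3, 5, 6], [4]].
Insert 2: 2 bumps 3 from row 1; 3 bumps 4 from row 2; 4 starts row 3. P = [[2, 5, 6], [3], [4]].
Insert 1: 1 bumps 2 from row 1; 2 bumps 3 from row 2; 3 bumps 4 from row 3; 4 starts row 4. P = [[1, 5, 6], [2], [3], [4]].
Insert 7: appended to row 1. P = [[1, 5, 6, 7], [2], [3], [4]].

So P = [[1, 5, 6, 7], [2], [3], [4]].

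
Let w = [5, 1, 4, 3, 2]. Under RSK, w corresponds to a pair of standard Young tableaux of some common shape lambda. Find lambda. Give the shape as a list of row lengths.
Row-insert each entry into an empty tableau.

After inserting 5: P = [[5]].
After inserting 1: P = [[1], [5]].
After inserting 4: P = [[1, 4], [5]].
After inserting 3: P = [[1, 3], [4], [5]].
After inserting 2: P = [[1, 2], [3], [4], [5]].

The final insertion tableau P = [[1, 2], [3], [4], [5]] has shape [2, 1, 1, 1].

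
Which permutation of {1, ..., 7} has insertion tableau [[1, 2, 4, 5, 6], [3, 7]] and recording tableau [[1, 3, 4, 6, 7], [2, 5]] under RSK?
3 1 2 7 4 5 6

Reverse the RSK construction: for i from n down to 1, find the cell of Q containing i, remove the entry at that cell from P, and reverse-bump it up through P; the value ejected from row 1 is w(i).

Step i=7: Q has 7 at row 1, column 5; remove that cell from P, ejecting 6. So w(7) = 6. P is now [[1, 2, 4, 5], [3, 7]].
Step i=6: Q has 6 at row 1, column 4; remove that cell from P, ejecting 5. So w(6) = 5. P is now [[1, 2, 4], [3, 7]].
Step i=5: Q has 5 at row 2, column 2; remove 7 from row 2 of P and reverse-bump: 7 enters row 1 and ejects 4. So w(5) = 4. P is now [[1, 2, 7], [3]].
Step i=4: Q has 4 at row 1, column 3; remove that cell from P, ejecting 7. So w(4) = 7. P is now [[1, 2], [3]].
Step i=3: Q has 3 at row 1, column 2; remove that cell from P, ejecting 2. So w(3) = 2. P is now [[1], [3]].
Step i=2: Q has 2 at row 2, column 1; remove 3 from row 2 of P and reverse-bump: 3 enters row 1 and ejects 1. So w(2) = 1. P is now [[3]].
Step i=1: Q has 1 at row 1, column 1; remove that cell from P, ejecting 3. So w(1) = 3. P is now [].

So w = 3 1 2 7 4 5 6.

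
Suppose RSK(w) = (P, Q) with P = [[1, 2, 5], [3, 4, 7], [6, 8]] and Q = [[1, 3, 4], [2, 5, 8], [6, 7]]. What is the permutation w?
6 3 4 8 7 1 2 5

Reverse the RSK construction: for i from n down to 1, find the cell of Q containing i, remove the entry at that cell from P, and reverse-bump it up through P; the value ejected from row 1 is w(i).

Step i=8: Q has 8 at row 2, column 3; remove 7 from row 2 of P and reverse-bump: 7 enters row 1 and ejects 5. So w(8) = 5. P is now [[1, 2, 7], [3, 4], [6, 8]].
Step i=7: Q has 7 at row 3, column 2; remove 8 from row 3 of P and reverse-bump: 8 enters row 2 and ejects 4; 4 enters row 1 and ejects 2. So w(7) = 2. P is now [[1, 4, 7], [3, 8], [6]].
Step i=6: Q has 6 at row 3, column 1; remove 6 from row 3 of P and reverse-bump: 6 enters row 2 and ejects 3; 3 enters row 1 and ejects 1. So w(6) = 1. P is now [[3, 4, 7], [6, 8]].
Step i=5: Q has 5 at row 2, column 2; remove 8 from row 2 of P and reverse-bump: 8 enters row 1 and ejects 7. So w(5) = 7. P is now [[3, 4, 8], [6]].
Step i=4: Q has 4 at row 1, column 3; remove that cell from P, ejecting 8. So w(4) = 8. P is now [[3, 4], [6]].
Step i=3: Q has 3 at row 1, column 2; remove that cell from P, ejecting 4. So w(3) = 4. P is now [[3], [6]].
Step i=2: Q has 2 at row 2, column 1; remove 6 from row 2 of P and reverse-bump: 6 enters row 1 and ejects 3. So w(2) = 3. P is now [[6]].
Step i=1: Q has 1 at row 1, column 1; remove that cell from P, ejecting 6. So w(1) = 6. P is now [].

So w = 6 3 4 8 7 1 2 5.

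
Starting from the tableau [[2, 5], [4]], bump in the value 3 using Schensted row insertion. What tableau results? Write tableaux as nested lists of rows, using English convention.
In row 1, 3 replaces 5 (the leftmost entry greater than 3); 5 is bumped to row 2. 5 is appended to row 2. The new tableau is [[2, 3], [4, 5]].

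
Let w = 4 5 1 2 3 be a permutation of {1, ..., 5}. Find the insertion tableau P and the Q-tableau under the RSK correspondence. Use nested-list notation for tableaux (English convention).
Insert each entry of the permutation into P by Schensted row insertion, recording in Q the position of each new cell.

Insert 4: appended to row 1. P = [[4]].
Insert 5: appended to row 1. P = [[4, 5]].
Insert 1: 1 bumps 4 from row 1; 4 starts row 2. P = [[1, 5], [4]].
Insert 2: 2 bumps 5 from row 1; 5 appends to row 2. P = [[1, 2], [4, 5]].
Insert 3: appended to row 1. P = [[1, 2, 3], [4, 5]].

So P = [[1, 2, 3], [4, 5]], Q = [[1, 2, 5], [3, 4]].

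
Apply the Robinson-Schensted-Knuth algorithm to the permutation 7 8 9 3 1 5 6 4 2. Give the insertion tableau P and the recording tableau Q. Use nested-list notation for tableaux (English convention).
P = [[1, 2, 6], [3, 4, 9], [5, 8], [7]], Q = [[1, 2, 3], [4, 6, 7], [5, 8], [9]]

Insert each entry of the permutation into P by Schensted row insertion, recording in Q the position of each new cell.

Insert 7: appended to row 1. P = [[7]], Q = [[1]].
Insert 8: appended to row 1. P = [[7, 8]], Q = [[1, 2]].
Insert 9: appended to row 1. P = [[7, 8, 9]], Q = [[1, 2, 3]].
Insert 3: 3 bumps 7 from row 1; 7 starts row 2. P = [[3, 8, 9], [7]], Q = [[1, 2, 3], [4]].
Insert 1: 1 bumps 3 from row 1; 3 bumps 7 from row 2; 7 starts row 3. P = [[1, 8, 9], [3], [7]], Q = [[1, 2, 3], [4], [5]].
Insert 5: 5 bumps 8 from row 1; 8 appends to row 2. P = [[1, 5, 9], [3, 8], [7]], Q = [[1, 2, 3], [4, 6], [5]].
Insert 6: 6 bumps 9 from row 1; 9 appends to row 2. P = [[1, 5, 6], [3, 8, 9], [7]], Q = [[1, 2, 3], [4, 6, 7], [5]].
Insert 4: 4 bumps 5 from row 1; 5 bumps 8 from row 2; 8 appends to row 3. P = [[1, 4, 6], [3, 5, 9], [7, 8]], Q = [[1, 2, 3], [4, 6, 7], [5, 8]].
Insert 2: 2 bumps 4 from row 1; 4 bumps 5 from row 2; 5 bumps 7 from row 3; 7 starts row 4. P = [[1, 2, 6], [3, 4, 9], [5, 8], [7]], Q = [[1, 2, 3], [4, 6, 7], [5, 8], [9]].

So P = [[1, 2, 6], [3, 4, 9], [5, 8], [7]], Q = [[1, 2, 3], [4, 6, 7], [5, 8], [9]].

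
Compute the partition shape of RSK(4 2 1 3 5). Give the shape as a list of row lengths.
Row-insert each entry into an empty tableau.

After inserting 4: P = [[4]].
After inserting 2: P = [[2], [4]].
After inserting 1: P = [[1], [2], [4]].
After inserting 3: P = [[1, 3], [2], [4]].
After inserting 5: P = [[1, 3, 5], [2], [4]].

The final insertion tableau P = [[1, 3, 5], [2], [4]] has shape [3, 1, 1].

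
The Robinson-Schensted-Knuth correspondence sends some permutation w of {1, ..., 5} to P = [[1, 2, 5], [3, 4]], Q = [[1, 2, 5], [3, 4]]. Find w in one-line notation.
3 4 1 2 5

Reverse the RSK construction: for i from n down to 1, find the cell of Q containing i, remove the entry at that cell from P, and reverse-bump it up through P; the value ejected from row 1 is w(i).

Step i=5: Q has 5 at row 1, column 3; remove that cell from P, ejecting 5. So w(5) = 5. P is now [[1, 2], [3, 4]].
Step i=4: Q has 4 at row 2, column 2; remove 4 from row 2 of P and reverse-bump: 4 enters row 1 and ejects 2. So w(4) = 2. P is now [[1, 4], [3]].
Step i=3: Q has 3 at row 2, column 1; remove 3 from row 2 of P and reverse-bump: 3 enters row 1 and ejects 1. So w(3) = 1. P is now [[3, 4]].
Step i=2: Q has 2 at row 1, column 2; remove that cell from P, ejecting 4. So w(2) = 4. P is now [[3]].
Step i=1: Q has 1 at row 1, column 1; remove that cell from P, ejecting 3. So w(1) = 3. P is now [].

So w = 3 4 1 2 5.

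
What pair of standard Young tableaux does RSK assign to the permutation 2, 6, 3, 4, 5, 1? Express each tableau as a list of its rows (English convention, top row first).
Insert each entry of the permutation into P by Schensted row insertion, recording in Q the position of each new cell.

After inserting 2: P = [[2]].
After inserting 6: P = [[2, 6]].
After inserting 3: P = [[2, 3], [6]].
After inserting 4: P = [[2, 3, 4], [6]].
After inserting 5: P = [[2, 3, 4, 5], [6]].
After inserting 1: P = [[1, 3, 4, 5], [2], [6]].

So P = [[1, 3, 4, 5], [2], [6]], Q = [[1, 2, 4, 5], [3], [6]].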